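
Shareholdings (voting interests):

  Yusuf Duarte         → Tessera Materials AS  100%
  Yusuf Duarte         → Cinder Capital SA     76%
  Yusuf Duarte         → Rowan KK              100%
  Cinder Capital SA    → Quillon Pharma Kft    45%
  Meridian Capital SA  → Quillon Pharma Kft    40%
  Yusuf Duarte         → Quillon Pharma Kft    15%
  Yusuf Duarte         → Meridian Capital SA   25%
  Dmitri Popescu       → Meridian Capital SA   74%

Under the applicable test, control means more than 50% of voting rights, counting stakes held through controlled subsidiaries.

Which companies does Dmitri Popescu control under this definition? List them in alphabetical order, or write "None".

Dmitri holds 74% of Meridian, so Dmitri controls Meridian.
No other company's threshold is met.

Meridian Capital SA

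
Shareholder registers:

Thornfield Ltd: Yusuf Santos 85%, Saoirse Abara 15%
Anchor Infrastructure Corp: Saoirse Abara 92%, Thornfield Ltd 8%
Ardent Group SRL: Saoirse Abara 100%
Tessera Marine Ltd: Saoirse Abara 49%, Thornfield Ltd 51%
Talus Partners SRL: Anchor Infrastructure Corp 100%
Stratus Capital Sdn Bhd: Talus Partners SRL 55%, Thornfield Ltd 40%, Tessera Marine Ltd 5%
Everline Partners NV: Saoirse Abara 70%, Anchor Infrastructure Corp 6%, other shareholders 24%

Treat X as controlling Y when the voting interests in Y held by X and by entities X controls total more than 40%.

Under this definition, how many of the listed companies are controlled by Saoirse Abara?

6

Saoirse holds 92% of Anchor, so Saoirse controls Anchor.
Saoirse holds 100% of Ardent, so Saoirse controls Ardent.
Saoirse holds 49% of Tessera, so Saoirse controls Tessera.
Anchor holds 100% of Talus, so Saoirse controls Talus.
Talus and Tessera together hold 55% + 5% = 60% of Stratus, so Saoirse controls Stratus.
Saoirse and Anchor together hold 70% + 6% = 76% of Everline, so Saoirse controls Everline.
No other company's threshold is met.
Saoirse controls 6 companies.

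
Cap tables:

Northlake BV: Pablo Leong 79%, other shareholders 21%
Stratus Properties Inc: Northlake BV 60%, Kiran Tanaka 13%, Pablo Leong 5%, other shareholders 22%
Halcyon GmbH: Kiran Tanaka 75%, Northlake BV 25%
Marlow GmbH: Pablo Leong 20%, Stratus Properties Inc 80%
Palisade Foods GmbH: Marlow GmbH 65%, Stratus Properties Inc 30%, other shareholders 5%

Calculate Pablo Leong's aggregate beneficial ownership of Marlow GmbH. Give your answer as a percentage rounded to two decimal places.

Pablo reaches Marlow along 3 paths.
Direct stake: 20% = 20%.
Via Northlake → Stratus: 79% × 60% × 80% = 37.92%.
Via Stratus: 5% × 80% = 4%.
Total: 20% + 37.92% + 4% = 61.92%.

61.92%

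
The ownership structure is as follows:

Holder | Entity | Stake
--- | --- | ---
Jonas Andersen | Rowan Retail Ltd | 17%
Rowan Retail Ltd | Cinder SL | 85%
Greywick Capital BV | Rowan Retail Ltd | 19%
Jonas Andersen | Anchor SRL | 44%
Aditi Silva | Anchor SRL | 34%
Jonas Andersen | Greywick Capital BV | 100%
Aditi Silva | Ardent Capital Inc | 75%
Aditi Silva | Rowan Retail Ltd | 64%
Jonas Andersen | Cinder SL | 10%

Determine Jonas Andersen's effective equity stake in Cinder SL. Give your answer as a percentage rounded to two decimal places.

40.60%

Jonas reaches Cinder along 3 paths.
Via Greywick → Rowan: 100% × 19% × 85% = 16.15%.
Via Rowan: 17% × 85% = 14.45%.
Direct stake: 10% = 10%.
Total: 16.15% + 14.45% + 10% = 40.6%.
Rounded: 40.60%.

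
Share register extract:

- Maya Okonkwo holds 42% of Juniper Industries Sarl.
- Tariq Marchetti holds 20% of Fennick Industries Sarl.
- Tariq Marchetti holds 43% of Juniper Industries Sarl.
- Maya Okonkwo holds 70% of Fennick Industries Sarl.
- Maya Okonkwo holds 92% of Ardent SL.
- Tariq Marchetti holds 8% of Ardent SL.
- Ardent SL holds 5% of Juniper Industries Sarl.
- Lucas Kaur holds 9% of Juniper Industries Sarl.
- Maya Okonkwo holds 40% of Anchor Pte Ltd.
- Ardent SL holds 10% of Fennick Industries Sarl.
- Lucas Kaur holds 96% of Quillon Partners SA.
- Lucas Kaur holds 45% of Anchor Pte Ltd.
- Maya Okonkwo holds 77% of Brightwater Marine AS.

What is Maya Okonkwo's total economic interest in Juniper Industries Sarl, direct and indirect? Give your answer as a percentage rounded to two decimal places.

46.60%

Maya reaches Juniper along 2 paths.
Direct stake: 42% = 42%.
Via Ardent: 92% × 5% = 4.6%.
Total: 42% + 4.6% = 46.6%.
Rounded: 46.60%.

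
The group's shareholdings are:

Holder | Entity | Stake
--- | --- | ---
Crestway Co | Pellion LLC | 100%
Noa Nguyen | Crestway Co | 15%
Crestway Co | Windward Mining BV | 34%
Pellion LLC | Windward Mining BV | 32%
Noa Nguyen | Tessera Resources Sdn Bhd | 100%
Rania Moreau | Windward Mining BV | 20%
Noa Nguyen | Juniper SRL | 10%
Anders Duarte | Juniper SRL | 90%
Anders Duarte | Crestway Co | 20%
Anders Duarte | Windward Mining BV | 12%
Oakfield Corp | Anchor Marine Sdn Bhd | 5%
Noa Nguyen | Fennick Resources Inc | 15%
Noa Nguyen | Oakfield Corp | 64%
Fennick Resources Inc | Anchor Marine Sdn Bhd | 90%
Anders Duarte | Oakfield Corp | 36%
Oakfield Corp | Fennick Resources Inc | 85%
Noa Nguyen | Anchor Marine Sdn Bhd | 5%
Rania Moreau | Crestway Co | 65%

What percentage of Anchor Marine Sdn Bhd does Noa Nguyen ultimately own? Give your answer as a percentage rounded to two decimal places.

Noa reaches Anchor along 4 paths.
Via Oakfield: 64% × 5% = 3.2%.
Via Oakfield → Fennick: 64% × 85% × 90% = 48.96%.
Via Fennick: 15% × 90% = 13.5%.
Direct stake: 5% = 5%.
Total: 3.2% + 48.96% + 13.5% + 5% = 70.66%.

70.66%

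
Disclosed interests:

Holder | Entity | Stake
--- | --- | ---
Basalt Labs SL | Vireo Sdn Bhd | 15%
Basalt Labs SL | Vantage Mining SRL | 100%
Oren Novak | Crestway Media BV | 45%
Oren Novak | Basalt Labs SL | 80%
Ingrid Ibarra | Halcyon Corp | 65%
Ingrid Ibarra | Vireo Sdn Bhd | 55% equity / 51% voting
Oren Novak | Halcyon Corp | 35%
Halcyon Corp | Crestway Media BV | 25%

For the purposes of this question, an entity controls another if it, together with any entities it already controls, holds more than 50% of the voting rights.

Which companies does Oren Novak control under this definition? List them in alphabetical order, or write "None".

Basalt Labs SL, Vantage Mining SRL

Oren holds 80% of Basalt, so Oren controls Basalt.
Basalt holds 100% of Vantage, so Oren controls Vantage.
No other company's threshold is met.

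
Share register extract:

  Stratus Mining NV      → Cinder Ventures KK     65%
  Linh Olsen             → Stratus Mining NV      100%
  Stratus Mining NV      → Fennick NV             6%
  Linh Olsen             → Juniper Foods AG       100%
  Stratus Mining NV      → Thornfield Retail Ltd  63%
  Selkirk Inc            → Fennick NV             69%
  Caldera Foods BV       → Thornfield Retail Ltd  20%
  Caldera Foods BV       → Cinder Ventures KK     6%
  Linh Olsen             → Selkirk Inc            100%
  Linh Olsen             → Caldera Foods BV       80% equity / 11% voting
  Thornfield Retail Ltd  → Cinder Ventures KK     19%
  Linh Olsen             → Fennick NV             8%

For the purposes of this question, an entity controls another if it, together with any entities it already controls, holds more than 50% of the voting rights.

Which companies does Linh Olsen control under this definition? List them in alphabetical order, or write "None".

Cinder Ventures KK, Fennick NV, Juniper Foods AG, Selkirk Inc, Stratus Mining NV, Thornfield Retail Ltd

Linh holds 100% of Selkirk, so Linh controls Selkirk.
Linh holds 100% of Stratus, so Linh controls Stratus.
Stratus holds 63% of Thornfield, so Linh controls Thornfield.
Stratus and Thornfield together hold 65% + 19% = 84% of Cinder, so Linh controls Cinder.
Linh holds 100% of Juniper, so Linh controls Juniper.
Selkirk and Stratus and Linh together hold 69% + 6% + 8% = 83% of Fennick, so Linh controls Fennick.
No other company's threshold is met.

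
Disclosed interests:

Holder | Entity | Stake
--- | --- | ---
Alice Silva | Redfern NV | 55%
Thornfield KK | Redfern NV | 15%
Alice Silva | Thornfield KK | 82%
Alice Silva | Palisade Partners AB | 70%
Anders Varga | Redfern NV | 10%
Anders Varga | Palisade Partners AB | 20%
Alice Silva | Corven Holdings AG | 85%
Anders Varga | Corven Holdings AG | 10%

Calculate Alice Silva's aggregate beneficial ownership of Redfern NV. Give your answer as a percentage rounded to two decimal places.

67.30%

Alice reaches Redfern along 2 paths.
Via Thornfield: 82% × 15% = 12.3%.
Direct stake: 55% = 55%.
Total: 12.3% + 55% = 67.3%.
Rounded: 67.30%.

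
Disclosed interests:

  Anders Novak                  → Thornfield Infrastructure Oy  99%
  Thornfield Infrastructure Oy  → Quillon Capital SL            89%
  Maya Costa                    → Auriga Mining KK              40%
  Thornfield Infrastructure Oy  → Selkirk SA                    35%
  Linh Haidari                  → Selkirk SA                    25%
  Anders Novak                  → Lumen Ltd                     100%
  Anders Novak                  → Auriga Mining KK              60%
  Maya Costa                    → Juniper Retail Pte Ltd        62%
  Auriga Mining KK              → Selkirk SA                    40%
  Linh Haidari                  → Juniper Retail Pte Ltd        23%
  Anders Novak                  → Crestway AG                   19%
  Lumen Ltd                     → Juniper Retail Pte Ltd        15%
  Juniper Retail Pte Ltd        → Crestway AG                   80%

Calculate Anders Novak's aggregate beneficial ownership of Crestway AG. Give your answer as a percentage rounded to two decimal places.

31.00%

Anders reaches Crestway along 2 paths.
Via Lumen → Juniper: 100% × 15% × 80% = 12%.
Direct stake: 19% = 19%.
Total: 12% + 19% = 31%.
Rounded: 31.00%.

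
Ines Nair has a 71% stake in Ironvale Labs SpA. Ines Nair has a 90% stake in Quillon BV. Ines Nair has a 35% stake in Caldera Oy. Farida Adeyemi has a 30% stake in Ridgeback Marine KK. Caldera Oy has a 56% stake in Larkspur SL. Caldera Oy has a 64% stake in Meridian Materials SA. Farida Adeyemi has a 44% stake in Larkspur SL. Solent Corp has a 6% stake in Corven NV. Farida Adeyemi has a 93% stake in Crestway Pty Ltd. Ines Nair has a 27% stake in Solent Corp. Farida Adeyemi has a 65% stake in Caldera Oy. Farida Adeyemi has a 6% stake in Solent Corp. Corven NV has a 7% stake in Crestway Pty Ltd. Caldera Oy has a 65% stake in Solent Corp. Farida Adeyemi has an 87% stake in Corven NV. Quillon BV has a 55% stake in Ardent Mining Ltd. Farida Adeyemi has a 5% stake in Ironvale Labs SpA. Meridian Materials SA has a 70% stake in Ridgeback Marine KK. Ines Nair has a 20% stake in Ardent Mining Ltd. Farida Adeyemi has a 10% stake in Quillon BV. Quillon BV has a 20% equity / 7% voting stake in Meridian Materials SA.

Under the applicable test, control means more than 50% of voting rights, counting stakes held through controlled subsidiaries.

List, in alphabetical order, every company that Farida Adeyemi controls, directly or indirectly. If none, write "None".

Farida holds 65% of Caldera, so Farida controls Caldera.
Caldera holds 64% of Meridian, so Farida controls Meridian.
Farida and Caldera together hold 6% + 65% = 71% of Solent, so Farida controls Solent.
Farida and Meridian together hold 30% + 70% = 100% of Ridgeback, so Farida controls Ridgeback.
Caldera and Farida together hold 56% + 44% = 100% of Larkspur, so Farida controls Larkspur.
Farida and Solent together hold 87% + 6% = 93% of Corven, so Farida controls Corven.
Corven and Farida together hold 7% + 93% = 100% of Crestway, so Farida controls Crestway.
No other company's threshold is met.

Caldera Oy, Corven NV, Crestway Pty Ltd, Larkspur SL, Meridian Materials SA, Ridgeback Marine KK, Solent Corp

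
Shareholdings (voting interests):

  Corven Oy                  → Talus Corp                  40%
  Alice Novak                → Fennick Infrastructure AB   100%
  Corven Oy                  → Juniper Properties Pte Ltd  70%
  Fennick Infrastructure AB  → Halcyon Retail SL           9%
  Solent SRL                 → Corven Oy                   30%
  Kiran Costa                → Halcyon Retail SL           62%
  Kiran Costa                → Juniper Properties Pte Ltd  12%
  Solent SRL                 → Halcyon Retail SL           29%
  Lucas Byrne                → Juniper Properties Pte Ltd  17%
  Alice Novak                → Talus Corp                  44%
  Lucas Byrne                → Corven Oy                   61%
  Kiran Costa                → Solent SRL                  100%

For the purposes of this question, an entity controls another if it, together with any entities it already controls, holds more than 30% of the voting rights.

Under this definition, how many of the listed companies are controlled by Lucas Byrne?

Lucas holds 61% of Corven, so Lucas controls Corven.
Corven holds 40% of Talus, so Lucas controls Talus.
Corven and Lucas together hold 70% + 17% = 87% of Juniper, so Lucas controls Juniper.
No other company's threshold is met.
Lucas controls 3 companies.

3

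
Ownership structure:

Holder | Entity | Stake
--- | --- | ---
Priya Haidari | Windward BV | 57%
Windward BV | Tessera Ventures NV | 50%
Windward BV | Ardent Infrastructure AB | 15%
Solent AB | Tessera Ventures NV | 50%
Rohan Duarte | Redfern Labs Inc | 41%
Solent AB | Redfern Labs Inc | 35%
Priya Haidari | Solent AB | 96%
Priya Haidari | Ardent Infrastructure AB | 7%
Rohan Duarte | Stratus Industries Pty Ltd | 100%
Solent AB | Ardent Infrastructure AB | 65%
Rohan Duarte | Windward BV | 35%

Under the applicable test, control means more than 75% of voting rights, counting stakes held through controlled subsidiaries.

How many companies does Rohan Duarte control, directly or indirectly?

Rohan holds 100% of Stratus, so Rohan controls Stratus.
No other company's threshold is met.
Rohan controls 1 company.

1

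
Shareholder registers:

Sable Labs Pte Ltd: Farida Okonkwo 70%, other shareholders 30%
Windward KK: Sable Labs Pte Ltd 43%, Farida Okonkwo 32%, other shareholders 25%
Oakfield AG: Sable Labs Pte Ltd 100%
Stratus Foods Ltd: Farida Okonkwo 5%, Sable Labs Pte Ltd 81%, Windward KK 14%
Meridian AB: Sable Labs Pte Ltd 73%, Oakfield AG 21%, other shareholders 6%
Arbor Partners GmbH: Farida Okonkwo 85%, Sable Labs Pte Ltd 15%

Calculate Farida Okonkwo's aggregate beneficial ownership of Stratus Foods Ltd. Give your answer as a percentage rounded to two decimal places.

70.39%

Farida reaches Stratus along 4 paths.
Direct stake: 5% = 5%.
Via Sable: 70% × 81% = 56.7%.
Via Sable → Windward: 70% × 43% × 14% = 4.214%.
Via Windward: 32% × 14% = 4.48%.
Total: 5% + 56.7% + 4.214% + 4.48% = 70.394%.
Rounded: 70.39%.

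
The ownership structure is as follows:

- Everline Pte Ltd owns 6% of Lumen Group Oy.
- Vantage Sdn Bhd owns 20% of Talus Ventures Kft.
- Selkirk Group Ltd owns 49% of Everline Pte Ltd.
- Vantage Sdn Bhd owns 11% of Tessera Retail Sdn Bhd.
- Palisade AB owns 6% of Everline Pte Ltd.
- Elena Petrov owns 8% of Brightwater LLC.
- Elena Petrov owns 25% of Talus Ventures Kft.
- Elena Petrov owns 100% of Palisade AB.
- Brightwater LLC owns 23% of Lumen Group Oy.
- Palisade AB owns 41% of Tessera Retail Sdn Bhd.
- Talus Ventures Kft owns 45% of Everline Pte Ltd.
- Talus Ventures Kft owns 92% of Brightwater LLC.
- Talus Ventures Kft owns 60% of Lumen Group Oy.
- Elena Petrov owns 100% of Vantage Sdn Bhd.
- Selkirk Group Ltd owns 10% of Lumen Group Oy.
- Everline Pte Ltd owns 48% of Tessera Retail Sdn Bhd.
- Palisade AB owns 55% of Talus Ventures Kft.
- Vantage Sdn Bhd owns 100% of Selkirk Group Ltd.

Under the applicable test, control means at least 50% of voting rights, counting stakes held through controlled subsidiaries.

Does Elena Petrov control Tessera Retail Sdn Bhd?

Elena holds 100% of Vantage, so Elena controls Vantage.
Elena holds 100% of Palisade, so Elena controls Palisade.
Palisade and Vantage and Elena together hold 55% + 20% + 25% = 100% of Talus, so Elena controls Talus.
Vantage holds 100% of Selkirk, so Elena controls Selkirk.
Talus and Palisade and Selkirk together hold 45% + 6% + 49% = 100% of Everline, so Elena controls Everline.
Everline and Palisade and Vantage together hold 48% + 41% + 11% = 100% of Tessera, so Elena controls Tessera.

Yes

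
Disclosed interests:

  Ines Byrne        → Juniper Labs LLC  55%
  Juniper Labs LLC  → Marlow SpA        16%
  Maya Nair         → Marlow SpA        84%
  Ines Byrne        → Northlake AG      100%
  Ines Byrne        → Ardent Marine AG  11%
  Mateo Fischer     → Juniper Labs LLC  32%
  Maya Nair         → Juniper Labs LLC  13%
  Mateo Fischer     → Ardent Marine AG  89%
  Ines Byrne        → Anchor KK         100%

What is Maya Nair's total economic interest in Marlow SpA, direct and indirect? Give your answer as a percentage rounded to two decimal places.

86.08%

Maya reaches Marlow along 2 paths.
Direct stake: 84% = 84%.
Via Juniper: 13% × 16% = 2.08%.
Total: 84% + 2.08% = 86.08%.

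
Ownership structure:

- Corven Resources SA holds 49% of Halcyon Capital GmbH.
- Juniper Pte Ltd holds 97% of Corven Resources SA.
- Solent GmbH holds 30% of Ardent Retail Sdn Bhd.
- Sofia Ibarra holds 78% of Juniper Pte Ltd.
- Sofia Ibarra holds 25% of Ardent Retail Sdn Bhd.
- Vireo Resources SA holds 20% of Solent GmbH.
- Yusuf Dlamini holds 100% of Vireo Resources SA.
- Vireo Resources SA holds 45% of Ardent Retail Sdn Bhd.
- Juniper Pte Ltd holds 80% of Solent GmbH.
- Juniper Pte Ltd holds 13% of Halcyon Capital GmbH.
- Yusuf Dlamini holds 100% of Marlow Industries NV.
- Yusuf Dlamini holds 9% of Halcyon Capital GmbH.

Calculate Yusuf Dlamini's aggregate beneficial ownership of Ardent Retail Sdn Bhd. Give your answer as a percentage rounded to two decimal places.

51.00%

Yusuf reaches Ardent along 2 paths.
Via Vireo → Solent: 100% × 20% × 30% = 6%.
Via Vireo: 100% × 45% = 45%.
Total: 6% + 45% = 51%.
Rounded: 51.00%.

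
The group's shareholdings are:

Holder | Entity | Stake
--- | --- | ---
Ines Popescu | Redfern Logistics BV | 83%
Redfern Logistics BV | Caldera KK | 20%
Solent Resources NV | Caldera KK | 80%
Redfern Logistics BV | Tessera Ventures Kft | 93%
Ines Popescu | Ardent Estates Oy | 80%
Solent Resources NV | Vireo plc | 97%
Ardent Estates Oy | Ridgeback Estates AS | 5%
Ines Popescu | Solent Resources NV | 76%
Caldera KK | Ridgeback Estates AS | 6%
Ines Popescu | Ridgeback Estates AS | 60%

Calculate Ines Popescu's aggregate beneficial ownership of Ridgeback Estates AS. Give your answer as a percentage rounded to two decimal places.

68.64%

Ines reaches Ridgeback along 4 paths.
Via Ardent: 80% × 5% = 4%.
Via Redfern → Caldera: 83% × 20% × 6% = 0.996%.
Via Solent → Caldera: 76% × 80% × 6% = 3.648%.
Direct stake: 60% = 60%.
Total: 4% + 0.996% + 3.648% + 60% = 68.644%.
Rounded: 68.64%.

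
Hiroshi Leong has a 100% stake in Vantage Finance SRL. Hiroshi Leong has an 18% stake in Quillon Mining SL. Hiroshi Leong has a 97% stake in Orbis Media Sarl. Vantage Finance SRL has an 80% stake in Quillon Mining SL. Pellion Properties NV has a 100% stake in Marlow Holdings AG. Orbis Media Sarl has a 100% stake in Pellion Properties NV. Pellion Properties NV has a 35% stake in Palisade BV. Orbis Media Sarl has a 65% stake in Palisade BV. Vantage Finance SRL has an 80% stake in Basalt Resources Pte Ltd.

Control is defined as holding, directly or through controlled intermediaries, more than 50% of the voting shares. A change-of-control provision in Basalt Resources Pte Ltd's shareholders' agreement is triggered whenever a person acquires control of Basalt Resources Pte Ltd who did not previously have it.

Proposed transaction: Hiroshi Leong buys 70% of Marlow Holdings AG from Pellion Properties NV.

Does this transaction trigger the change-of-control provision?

No

The purchase adds only to Hiroshi's holdings (Pellion's stake shrinks), so Hiroshi is the only person who could newly come to control Basalt.
Hiroshi holds 100% of Vantage, so Hiroshi controls Vantage.
Vantage holds 80% of Basalt, so Hiroshi controls Basalt.
So Hiroshi already controls Basalt before the transaction.
After the purchase, Hiroshi holds 70% of Marlow directly, and Pellion's stake falls to 30%.
Hiroshi controlled Basalt already, so this is not a new person acquiring control; every other person's position is unchanged or reduced.
No new person acquires control, so the clause is not triggered.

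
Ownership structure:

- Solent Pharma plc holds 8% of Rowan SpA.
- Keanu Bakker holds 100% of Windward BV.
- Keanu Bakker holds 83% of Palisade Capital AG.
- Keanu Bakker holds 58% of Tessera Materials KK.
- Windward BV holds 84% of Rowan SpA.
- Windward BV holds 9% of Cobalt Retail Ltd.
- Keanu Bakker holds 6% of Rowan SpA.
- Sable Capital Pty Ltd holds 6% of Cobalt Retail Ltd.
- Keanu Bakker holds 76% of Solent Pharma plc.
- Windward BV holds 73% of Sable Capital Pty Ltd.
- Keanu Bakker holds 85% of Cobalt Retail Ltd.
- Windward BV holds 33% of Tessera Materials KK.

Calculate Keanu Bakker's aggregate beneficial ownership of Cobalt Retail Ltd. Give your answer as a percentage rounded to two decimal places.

98.38%

Keanu reaches Cobalt along 3 paths.
Via Windward → Sable: 100% × 73% × 6% = 4.38%.
Via Windward: 100% × 9% = 9%.
Direct stake: 85% = 85%.
Total: 4.38% + 9% + 85% = 98.38%.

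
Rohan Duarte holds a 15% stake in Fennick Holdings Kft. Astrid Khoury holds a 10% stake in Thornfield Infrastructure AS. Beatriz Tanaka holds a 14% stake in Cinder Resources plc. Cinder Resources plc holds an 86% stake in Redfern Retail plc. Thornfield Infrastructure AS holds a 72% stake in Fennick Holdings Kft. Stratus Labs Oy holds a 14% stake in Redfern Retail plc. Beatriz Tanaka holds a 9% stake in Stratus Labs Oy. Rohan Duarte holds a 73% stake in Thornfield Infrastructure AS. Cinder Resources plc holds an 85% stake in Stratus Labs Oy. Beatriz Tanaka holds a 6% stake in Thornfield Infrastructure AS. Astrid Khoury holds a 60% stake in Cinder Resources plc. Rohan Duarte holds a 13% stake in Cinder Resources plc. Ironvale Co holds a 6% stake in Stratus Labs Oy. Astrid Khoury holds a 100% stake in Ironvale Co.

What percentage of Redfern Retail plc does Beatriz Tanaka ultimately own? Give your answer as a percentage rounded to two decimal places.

Beatriz reaches Redfern along 3 paths.
Via Stratus: 9% × 14% = 1.26%.
Via Cinder → Stratus: 14% × 85% × 14% = 1.666%.
Via Cinder: 14% × 86% = 12.04%.
Total: 1.26% + 1.666% + 12.04% = 14.966%.
Rounded: 14.97%.

14.97%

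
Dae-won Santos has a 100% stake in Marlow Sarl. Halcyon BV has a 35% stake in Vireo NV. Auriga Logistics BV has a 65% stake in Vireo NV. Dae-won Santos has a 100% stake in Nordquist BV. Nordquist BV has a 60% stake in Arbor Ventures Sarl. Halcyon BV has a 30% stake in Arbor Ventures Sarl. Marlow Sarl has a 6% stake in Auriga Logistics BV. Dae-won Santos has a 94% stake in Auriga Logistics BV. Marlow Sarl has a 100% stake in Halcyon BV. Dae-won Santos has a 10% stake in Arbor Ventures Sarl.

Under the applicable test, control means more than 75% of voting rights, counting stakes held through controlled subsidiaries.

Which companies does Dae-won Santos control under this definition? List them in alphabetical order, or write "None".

Dae-won holds 100% of Nordquist, so Dae-won controls Nordquist.
Dae-won holds 100% of Marlow, so Dae-won controls Marlow.
Dae-won and Marlow together hold 94% + 6% = 100% of Auriga, so Dae-won controls Auriga.
Marlow holds 100% of Halcyon, so Dae-won controls Halcyon.
Dae-won and Nordquist and Halcyon together hold 10% + 60% + 30% = 100% of Arbor, so Dae-won controls Arbor.
Auriga and Halcyon together hold 65% + 35% = 100% of Vireo, so Dae-won controls Vireo.

Arbor Ventures Sarl, Auriga Logistics BV, Halcyon BV, Marlow Sarl, Nordquist BV, Vireo NV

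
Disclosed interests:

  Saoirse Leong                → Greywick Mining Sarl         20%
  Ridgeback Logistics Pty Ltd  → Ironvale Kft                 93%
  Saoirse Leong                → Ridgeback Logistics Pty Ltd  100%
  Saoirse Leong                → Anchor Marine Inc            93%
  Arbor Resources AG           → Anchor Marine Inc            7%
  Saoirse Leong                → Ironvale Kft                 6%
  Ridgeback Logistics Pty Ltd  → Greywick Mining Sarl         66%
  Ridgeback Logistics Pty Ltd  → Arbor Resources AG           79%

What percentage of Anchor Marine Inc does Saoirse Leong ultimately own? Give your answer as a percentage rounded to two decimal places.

Saoirse reaches Anchor along 2 paths.
Via Ridgeback → Arbor: 100% × 79% × 7% = 5.53%.
Direct stake: 93% = 93%.
Total: 5.53% + 93% = 98.53%.

98.53%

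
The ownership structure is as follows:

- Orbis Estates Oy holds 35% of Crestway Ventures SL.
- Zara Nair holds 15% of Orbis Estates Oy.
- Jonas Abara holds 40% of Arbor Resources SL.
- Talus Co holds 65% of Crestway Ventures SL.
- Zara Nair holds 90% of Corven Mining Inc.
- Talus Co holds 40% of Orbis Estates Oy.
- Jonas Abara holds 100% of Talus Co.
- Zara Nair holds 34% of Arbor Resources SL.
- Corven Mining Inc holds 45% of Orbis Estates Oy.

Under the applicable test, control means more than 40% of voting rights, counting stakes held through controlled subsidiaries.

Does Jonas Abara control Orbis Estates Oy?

No

Jonas holds 100% of Talus, so Jonas controls Talus.
Talus holds 65% of Crestway, so Jonas controls Crestway.
In Orbis, Jonas's side holds only 40%, not > 40%.
So Jonas does not control Orbis.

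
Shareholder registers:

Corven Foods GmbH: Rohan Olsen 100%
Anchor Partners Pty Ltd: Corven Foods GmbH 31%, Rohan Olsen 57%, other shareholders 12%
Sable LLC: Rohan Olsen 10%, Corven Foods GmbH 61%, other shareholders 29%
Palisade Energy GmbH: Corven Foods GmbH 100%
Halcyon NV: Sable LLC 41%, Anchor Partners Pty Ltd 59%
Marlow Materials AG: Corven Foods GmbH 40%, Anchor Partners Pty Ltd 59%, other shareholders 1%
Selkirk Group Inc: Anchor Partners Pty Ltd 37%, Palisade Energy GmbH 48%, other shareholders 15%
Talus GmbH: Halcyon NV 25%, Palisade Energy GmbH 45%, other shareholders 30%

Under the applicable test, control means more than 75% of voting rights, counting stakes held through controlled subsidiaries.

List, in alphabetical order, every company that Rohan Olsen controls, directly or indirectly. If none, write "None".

Anchor Partners Pty Ltd, Corven Foods GmbH, Marlow Materials AG, Palisade Energy GmbH, Selkirk Group Inc

Rohan holds 100% of Corven, so Rohan controls Corven.
Corven and Rohan together hold 31% + 57% = 88% of Anchor, so Rohan controls Anchor.
Corven holds 100% of Palisade, so Rohan controls Palisade.
Corven and Anchor together hold 40% + 59% = 99% of Marlow, so Rohan controls Marlow.
Anchor and Palisade together hold 37% + 48% = 85% of Selkirk, so Rohan controls Selkirk.
No other company's threshold is met.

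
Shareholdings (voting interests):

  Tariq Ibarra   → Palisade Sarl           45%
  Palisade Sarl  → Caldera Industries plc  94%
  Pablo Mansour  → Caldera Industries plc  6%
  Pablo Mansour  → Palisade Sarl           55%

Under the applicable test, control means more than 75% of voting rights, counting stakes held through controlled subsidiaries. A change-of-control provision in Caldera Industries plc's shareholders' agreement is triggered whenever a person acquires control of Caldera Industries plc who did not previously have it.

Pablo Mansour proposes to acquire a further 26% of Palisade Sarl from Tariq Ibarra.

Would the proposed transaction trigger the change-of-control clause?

Yes

The purchase adds only to Pablo's holdings (Tariq's stake shrinks), so Pablo is the only person who could newly come to control Caldera.
Pablo's largest direct stake is 55% in Palisade, which does not meet the threshold, so Pablo controls no company.
In Caldera, Pablo's side holds only 6%, not > 75%.
So before the transaction, Pablo does not control Caldera.
After the purchase, Pablo's direct stake in Palisade rises to 55% + 26% = 81%, and Tariq's stake falls to 19%.
Pablo holds 81% of Palisade, so Pablo controls Palisade.
Palisade and Pablo together hold 94% + 6% = 100% of Caldera, so Pablo controls Caldera.
Pablo did not control Caldera before and does after, so the clause is triggered.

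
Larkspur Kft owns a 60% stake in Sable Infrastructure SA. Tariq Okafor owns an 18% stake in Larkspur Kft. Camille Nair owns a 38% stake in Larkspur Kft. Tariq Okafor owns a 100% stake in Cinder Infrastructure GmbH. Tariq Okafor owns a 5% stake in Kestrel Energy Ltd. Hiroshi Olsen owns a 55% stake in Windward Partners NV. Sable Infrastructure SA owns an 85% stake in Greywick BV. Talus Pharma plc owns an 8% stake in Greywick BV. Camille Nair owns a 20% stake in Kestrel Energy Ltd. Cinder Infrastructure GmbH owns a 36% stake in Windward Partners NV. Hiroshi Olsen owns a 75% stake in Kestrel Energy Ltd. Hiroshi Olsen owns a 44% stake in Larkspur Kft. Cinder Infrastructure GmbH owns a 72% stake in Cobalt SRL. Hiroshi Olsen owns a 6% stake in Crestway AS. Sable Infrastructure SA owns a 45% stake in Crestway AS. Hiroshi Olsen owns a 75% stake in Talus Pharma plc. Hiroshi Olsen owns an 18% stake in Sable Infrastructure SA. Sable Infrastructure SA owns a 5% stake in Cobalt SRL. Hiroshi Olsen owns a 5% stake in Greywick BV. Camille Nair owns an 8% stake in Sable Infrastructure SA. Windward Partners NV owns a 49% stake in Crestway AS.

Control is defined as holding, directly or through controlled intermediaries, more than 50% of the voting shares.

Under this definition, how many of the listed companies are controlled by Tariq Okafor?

Tariq holds 100% of Cinder, so Tariq controls Cinder.
Cinder holds 72% of Cobalt, so Tariq controls Cobalt.
No other company's threshold is met.
Tariq controls 2 companies.

2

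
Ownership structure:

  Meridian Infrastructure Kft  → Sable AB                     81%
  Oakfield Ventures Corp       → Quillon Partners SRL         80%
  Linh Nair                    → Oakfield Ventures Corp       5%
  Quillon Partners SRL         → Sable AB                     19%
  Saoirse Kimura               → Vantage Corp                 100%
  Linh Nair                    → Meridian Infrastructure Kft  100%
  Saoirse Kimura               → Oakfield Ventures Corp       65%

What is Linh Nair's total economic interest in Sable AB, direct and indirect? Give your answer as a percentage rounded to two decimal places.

81.76%

Linh reaches Sable along 2 paths.
Via Oakfield → Quillon: 5% × 80% × 19% = 0.76%.
Via Meridian: 100% × 81% = 81%.
Total: 0.76% + 81% = 81.76%.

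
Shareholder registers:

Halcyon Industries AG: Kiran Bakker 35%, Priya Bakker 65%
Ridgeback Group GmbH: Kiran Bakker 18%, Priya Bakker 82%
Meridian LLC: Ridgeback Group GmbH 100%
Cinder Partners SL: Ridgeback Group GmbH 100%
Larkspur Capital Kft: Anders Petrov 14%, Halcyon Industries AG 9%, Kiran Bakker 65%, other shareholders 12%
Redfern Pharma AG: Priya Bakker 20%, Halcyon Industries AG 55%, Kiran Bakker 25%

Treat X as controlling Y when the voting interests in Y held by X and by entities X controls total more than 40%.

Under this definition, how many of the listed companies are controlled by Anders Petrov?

0

Anders's largest direct stake is 14% in Larkspur, which does not meet the threshold.
Anders controls 0 companies.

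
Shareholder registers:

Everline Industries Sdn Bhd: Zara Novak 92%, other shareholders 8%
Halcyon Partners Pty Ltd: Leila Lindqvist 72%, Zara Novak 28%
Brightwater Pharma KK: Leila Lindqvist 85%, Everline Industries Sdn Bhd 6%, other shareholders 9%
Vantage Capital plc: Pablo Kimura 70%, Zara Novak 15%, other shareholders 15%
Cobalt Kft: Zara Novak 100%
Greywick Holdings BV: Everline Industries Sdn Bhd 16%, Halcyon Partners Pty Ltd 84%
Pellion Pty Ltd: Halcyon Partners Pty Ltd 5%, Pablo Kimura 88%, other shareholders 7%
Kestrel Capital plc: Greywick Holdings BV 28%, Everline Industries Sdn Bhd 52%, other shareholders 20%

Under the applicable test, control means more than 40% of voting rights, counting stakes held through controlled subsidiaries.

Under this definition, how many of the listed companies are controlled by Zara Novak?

3

Zara holds 92% of Everline, so Zara controls Everline.
Zara holds 100% of Cobalt, so Zara controls Cobalt.
Everline holds 52% of Kestrel, so Zara controls Kestrel.
No other company's threshold is met.
Zara controls 3 companies.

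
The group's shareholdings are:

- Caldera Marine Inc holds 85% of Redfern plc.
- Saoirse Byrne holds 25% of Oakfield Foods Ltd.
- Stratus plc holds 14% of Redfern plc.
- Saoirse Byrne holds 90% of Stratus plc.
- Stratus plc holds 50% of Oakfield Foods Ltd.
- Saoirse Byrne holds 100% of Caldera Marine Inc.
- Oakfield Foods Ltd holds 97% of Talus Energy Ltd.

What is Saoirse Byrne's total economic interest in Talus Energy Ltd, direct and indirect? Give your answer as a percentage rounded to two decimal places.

67.90%

Saoirse reaches Talus along 2 paths.
Via Oakfield: 25% × 97% = 24.25%.
Via Stratus → Oakfield: 90% × 50% × 97% = 43.65%.
Total: 24.25% + 43.65% = 67.9%.
Rounded: 67.90%.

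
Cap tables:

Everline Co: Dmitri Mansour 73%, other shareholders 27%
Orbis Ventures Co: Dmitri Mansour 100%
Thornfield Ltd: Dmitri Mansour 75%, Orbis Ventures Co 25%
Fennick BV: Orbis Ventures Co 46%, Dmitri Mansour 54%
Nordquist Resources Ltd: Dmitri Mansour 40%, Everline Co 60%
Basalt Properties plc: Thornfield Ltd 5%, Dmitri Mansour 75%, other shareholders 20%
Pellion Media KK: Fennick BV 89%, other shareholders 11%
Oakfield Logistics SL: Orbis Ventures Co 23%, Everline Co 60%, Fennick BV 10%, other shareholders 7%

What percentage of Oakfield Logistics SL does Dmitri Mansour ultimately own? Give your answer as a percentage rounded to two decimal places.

76.80%

Dmitri reaches Oakfield along 4 paths.
Via Orbis: 100% × 23% = 23%.
Via Everline: 73% × 60% = 43.8%.
Via Orbis → Fennick: 100% × 46% × 10% = 4.6%.
Via Fennick: 54% × 10% = 5.4%.
Total: 23% + 43.8% + 4.6% + 5.4% = 76.8%.
Rounded: 76.80%.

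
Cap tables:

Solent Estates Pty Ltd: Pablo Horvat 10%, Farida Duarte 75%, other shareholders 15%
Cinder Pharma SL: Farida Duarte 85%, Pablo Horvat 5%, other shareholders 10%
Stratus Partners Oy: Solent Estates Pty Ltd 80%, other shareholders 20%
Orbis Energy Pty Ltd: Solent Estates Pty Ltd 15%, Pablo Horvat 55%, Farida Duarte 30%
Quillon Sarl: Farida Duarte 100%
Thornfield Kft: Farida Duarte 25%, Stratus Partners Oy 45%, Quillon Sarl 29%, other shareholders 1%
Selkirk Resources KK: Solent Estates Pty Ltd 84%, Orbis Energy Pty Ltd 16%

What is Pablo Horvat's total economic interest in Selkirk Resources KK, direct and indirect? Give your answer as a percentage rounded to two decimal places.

Pablo reaches Selkirk along 3 paths.
Via Solent: 10% × 84% = 8.4%.
Via Solent → Orbis: 10% × 15% × 16% = 0.24%.
Via Orbis: 55% × 16% = 8.8%.
Total: 8.4% + 0.24% + 8.8% = 17.44%.

17.44%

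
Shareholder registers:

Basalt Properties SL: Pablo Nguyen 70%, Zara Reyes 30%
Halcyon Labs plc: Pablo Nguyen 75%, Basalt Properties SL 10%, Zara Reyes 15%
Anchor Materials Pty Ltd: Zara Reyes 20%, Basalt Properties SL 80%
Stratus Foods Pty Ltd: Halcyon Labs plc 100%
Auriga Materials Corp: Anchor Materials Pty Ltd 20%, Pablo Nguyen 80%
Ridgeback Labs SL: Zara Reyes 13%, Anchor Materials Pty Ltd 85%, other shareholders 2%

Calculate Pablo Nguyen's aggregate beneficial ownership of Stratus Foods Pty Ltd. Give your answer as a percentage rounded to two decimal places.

Pablo reaches Stratus along 2 paths.
Via Halcyon: 75% × 100% = 75%.
Via Basalt → Halcyon: 70% × 10% × 100% = 7%.
Total: 75% + 7% = 82%.
Rounded: 82.00%.

82.00%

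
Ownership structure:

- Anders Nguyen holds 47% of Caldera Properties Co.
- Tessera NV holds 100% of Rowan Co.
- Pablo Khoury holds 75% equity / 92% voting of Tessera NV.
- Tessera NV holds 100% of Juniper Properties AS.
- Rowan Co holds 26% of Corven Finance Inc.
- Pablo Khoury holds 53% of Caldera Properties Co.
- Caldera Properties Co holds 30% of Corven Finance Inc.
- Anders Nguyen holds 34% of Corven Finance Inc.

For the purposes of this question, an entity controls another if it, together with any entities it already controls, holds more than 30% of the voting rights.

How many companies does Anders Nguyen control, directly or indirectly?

Anders holds 47% of Caldera, so Anders controls Caldera.
Anders and Caldera together hold 34% + 30% = 64% of Corven, so Anders controls Corven.
No other company's threshold is met.
Anders controls 2 companies.

2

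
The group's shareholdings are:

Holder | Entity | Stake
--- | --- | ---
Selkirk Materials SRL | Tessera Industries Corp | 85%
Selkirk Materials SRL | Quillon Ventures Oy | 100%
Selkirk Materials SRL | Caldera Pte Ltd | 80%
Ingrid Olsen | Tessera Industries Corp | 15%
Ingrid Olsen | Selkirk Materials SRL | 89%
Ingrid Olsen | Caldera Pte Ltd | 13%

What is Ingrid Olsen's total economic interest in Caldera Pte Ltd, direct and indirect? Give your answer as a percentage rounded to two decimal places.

Ingrid reaches Caldera along 2 paths.
Direct stake: 13% = 13%.
Via Selkirk: 89% × 80% = 71.2%.
Total: 13% + 71.2% = 84.2%.
Rounded: 84.20%.

84.20%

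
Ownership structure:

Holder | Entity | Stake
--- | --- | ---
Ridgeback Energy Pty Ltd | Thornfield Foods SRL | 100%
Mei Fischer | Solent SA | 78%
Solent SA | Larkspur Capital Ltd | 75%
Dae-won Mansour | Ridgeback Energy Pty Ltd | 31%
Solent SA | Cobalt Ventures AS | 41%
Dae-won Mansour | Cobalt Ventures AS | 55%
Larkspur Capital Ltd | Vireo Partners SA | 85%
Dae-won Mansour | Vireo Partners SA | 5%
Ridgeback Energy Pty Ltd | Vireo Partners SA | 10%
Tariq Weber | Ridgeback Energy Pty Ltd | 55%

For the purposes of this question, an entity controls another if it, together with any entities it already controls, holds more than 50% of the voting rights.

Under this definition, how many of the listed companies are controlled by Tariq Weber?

Tariq holds 55% of Ridgeback, so Tariq controls Ridgeback.
Ridgeback holds 100% of Thornfield, so Tariq controls Thornfield.
No other company's threshold is met.
Tariq controls 2 companies.

2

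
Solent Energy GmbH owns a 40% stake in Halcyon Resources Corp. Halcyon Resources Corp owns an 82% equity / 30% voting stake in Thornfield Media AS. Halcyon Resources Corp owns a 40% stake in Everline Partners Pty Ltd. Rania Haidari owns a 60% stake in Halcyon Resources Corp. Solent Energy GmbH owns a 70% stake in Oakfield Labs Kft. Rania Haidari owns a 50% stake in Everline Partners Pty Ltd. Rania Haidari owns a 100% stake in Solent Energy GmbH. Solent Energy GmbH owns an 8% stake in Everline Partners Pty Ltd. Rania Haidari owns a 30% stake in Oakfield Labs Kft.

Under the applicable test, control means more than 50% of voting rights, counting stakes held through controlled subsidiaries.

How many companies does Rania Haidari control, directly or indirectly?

4

Rania holds 100% of Solent, so Rania controls Solent.
Solent and Rania together hold 40% + 60% = 100% of Halcyon, so Rania controls Halcyon.
Rania and Solent together hold 30% + 70% = 100% of Oakfield, so Rania controls Oakfield.
Rania and Halcyon and Solent together hold 50% + 40% + 8% = 98% of Everline, so Rania controls Everline.
No other company's threshold is met.
Rania controls 4 companies.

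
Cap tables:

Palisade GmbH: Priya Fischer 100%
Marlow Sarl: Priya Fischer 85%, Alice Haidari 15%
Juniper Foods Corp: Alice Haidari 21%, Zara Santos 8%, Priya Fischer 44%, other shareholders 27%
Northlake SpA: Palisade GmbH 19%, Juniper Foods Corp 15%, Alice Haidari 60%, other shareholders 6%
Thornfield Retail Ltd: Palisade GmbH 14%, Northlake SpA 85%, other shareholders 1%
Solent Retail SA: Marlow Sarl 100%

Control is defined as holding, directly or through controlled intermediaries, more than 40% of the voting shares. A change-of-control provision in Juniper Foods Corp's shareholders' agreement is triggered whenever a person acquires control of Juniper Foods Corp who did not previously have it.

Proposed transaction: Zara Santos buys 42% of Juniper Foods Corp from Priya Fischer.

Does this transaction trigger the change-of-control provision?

Yes

The purchase adds only to Zara's holdings (Priya's stake shrinks), so Zara is the only person who could newly come to control Juniper.
Zara's largest direct stake is 8% in Juniper, which does not meet the threshold, so Zara controls no company.
In Juniper, Zara's side holds only 8%, not > 40%.
So before the transaction, Zara does not control Juniper.
After the purchase, Zara's direct stake in Juniper rises to 8% + 42% = 50%, and Priya's stake falls to 2%.
Zara holds 50% of Juniper, so Zara controls Juniper.
Zara did not control Juniper before and does after, so the clause is triggered.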